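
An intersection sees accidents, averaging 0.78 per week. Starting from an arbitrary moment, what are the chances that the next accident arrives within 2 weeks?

0.7899

Inter-arrival times are exponential with rate λ = 0.78 per week.
P(T ≤ 2) = 1 − e^(−λt) = 1 − e^(−0.78 × 2) = 1 − e^(−1.56) ≈ 0.7899.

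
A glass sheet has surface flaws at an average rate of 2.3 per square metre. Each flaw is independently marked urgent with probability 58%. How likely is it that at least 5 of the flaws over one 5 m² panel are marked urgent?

Thinning: the flaws that are marked urgent themselves form a Poisson process with rate 0.58 × 2.3 = 1.334 per square metre.
Over the interval, μ = 1.334 × 5 = 6.67 (a 5 m² panel = 5 square metres).
P(N ≥ 5) = 1 − P(N ≤ 4) ≈ 0.7947.

0.7947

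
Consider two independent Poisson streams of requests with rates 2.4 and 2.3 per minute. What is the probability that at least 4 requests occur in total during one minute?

0.6903

Independent Poisson processes superpose: combined rate λ = 2.4 + 2.3 = 4.7 per minute.
So μ = 4.7.
P(N ≥ 4) = 1 − P(N ≤ 3) ≈ 0.6903.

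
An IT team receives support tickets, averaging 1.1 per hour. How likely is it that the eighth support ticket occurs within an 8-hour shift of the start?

0.6522

Over the interval, μ = 1.1 × 8 = 8.8 (an 8-hour shift = 8 hours).
The eighth arrival falls in the interval iff at least 8 events occur there: P(S_8 ≤ t) = P(N ≥ 8) = 1 − P(N ≤ 7) ≈ 0.6522.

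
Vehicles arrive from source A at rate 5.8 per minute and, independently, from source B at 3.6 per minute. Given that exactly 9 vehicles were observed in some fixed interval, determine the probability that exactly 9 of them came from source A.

0.0130

Given the total, each event is independently from source A with probability p = λ_A/(λ_A+λ_B) = 5.8/9.4 ≈ 0.6170.
So K ~ Binomial(9, 5.8/9.4): P(K = 9) = C(9,9) · (5.8/9.4)^9 · (3.6/9.4)^0 ≈ 0.0130.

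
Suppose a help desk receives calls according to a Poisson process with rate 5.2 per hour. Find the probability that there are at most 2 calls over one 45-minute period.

Over the interval, μ = 5.2 × 0.75 = 3.9 (a 45-minute period = 0.75 hours).
P(N ≤ 2) = Σ_{j=0}^{2} e^(−μ) μ^j/j! ≈ 0.2531.

0.2531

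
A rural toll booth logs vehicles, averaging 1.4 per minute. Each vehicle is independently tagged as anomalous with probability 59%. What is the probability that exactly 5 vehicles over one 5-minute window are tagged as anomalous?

0.1610

Thinning: the vehicles that are tagged as anomalous themselves form a Poisson process with rate 0.59 × 1.4 = 0.826 per minute.
Over the interval, μ = 0.826 × 5 = 4.13 (a 5-minute window = 5 minutes).
P(N = 5) = e^(−4.13) · 4.13^5/5! ≈ 0.1610.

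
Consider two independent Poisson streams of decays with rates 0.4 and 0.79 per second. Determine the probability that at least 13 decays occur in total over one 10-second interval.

Independent Poisson processes superpose: combined rate λ = 0.4 + 0.79 = 1.19 per second.
Over the interval, μ = 1.19 × 10 = 11.9 (a 10-second interval = 10 seconds).
P(N ≥ 13) = 1 − P(N ≤ 12) ≈ 0.4126.

0.4126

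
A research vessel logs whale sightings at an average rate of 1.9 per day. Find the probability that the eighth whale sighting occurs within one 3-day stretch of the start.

Over the interval, μ = 1.9 × 3 = 5.7 (a 3-day stretch = 3 days).
The eighth arrival falls in the interval iff at least 8 events occur there: P(S_8 ≤ t) = P(N ≥ 8) = 1 − P(N ≤ 7) ≈ 0.2159.

0.2159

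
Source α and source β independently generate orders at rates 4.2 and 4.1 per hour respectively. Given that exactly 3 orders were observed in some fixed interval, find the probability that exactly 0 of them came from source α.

0.1205

Given the total, each event is independently from source α with probability p = λ_α/(λ_α+λ_β) = 4.2/8.3 ≈ 0.5060.
So K ~ Binomial(3, 4.2/8.3): P(K = 0) = C(3,0) · (4.2/8.3)^0 · (4.1/8.3)^3 ≈ 0.1205.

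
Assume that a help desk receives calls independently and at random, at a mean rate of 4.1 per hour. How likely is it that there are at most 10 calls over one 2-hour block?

Over the interval, μ = 4.1 × 2 = 8.2 (a 2-hour block = 2 hours).
P(N ≤ 10) = Σ_{j=0}^{10} e^(−μ) μ^j/j! ≈ 0.7955.

0.7955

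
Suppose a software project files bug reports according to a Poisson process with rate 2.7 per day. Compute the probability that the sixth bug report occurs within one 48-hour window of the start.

Over the interval, μ = 2.7 × 2 = 5.4 (a 48-hour window = 2 days).
The sixth arrival falls in the interval iff at least 6 events occur there: P(S_6 ≤ t) = P(N ≥ 6) = 1 − P(N ≤ 5) ≈ 0.4539.

0.4539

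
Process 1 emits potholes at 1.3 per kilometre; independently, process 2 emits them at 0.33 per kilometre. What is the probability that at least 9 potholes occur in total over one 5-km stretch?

Independent Poisson processes superpose: combined rate λ = 1.3 + 0.33 = 1.63 per kilometre.
Over the interval, μ = 1.63 × 5 = 8.15 (a 5-km stretch = 5 kilometres).
P(N ≥ 9) = 1 − P(N ≤ 8) ≈ 0.4284.

0.4284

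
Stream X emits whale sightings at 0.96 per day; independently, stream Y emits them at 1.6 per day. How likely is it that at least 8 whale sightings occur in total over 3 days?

0.5016

Independent Poisson processes superpose: combined rate λ = 0.96 + 1.6 = 2.56 per day.
Over the interval, μ = 2.56 × 3 = 7.68 (3 days).
P(N ≥ 8) = 1 − P(N ≤ 7) ≈ 0.5016.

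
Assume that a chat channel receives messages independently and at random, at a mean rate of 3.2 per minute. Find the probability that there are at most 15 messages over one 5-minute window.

Over the interval, μ = 3.2 × 5 = 16 (a 5-minute window = 5 minutes).
P(N ≤ 15) = Σ_{j=0}^{15} e^(−μ) μ^j/j! ≈ 0.4667.

0.4667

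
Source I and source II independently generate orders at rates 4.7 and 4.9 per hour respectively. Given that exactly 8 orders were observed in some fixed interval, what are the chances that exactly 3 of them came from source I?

Given the total, each event is independently from source I with probability p = λ_I/(λ_I+λ_II) = 4.7/9.6 ≈ 0.4896.
So K ~ Binomial(8, 4.7/9.6): P(K = 3) = C(8,3) · (4.7/9.6)^3 · (4.9/9.6)^5 ≈ 0.2277.

0.2277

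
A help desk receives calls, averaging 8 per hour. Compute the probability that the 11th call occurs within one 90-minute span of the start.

0.6528

Over the interval, μ = 8 × 1.5 = 12 (a 90-minute span = 1.5 hours).
The 11th arrival falls in the interval iff at least 11 events occur there: P(S_11 ≤ t) = P(N ≥ 11) = 1 − P(N ≤ 10) ≈ 0.6528.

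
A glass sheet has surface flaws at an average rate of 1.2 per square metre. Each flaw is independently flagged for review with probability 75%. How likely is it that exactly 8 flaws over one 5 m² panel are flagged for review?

Thinning: the flaws that are flagged for review themselves form a Poisson process with rate 0.75 × 1.2 = 0.9 per square metre.
Over the interval, μ = 0.9 × 5 = 4.5 (a 5 m² panel = 5 square metres).
P(N = 8) = e^(−4.5) · 4.5^8/8! ≈ 0.0463.

0.0463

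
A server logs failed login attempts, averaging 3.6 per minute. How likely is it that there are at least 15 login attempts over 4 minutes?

0.4719

Over the interval, μ = 3.6 × 4 = 14.4 (4 minutes).
P(N ≥ 15) = 1 − P(N ≤ 14) = 1 − Σ_{j=0}^{14} e^(−μ) μ^j/j! ≈ 0.4719.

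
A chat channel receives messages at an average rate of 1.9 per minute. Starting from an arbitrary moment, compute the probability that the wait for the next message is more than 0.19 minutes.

0.6970

The wait for the next event is exponential with rate λ = 1.9 per minute.
P(T > 0.19) = e^(−λt) = e^(−1.9 × 0.19) = e^(−0.361) ≈ 0.6970.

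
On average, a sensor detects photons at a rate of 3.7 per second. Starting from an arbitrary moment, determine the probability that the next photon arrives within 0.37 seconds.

Inter-arrival times are exponential with rate λ = 3.7 per second.
P(T ≤ 0.37) = 1 − e^(−λt) = 1 − e^(−3.7 × 0.37) = 1 − e^(−1.369) ≈ 0.7456.

0.7456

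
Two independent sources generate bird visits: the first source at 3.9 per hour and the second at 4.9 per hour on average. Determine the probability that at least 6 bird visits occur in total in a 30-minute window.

Independent Poisson processes superpose: combined rate λ = 3.9 + 4.9 = 8.8 per hour.
Over the interval, μ = 8.8 × 0.5 = 4.4 (a 30-minute window = 0.5 hours).
P(N ≥ 6) = 1 − P(N ≤ 5) ≈ 0.2801.

0.2801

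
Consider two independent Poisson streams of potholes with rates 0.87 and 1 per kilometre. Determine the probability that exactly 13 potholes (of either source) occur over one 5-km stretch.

Independent Poisson processes superpose: combined rate λ = 0.87 + 1 = 1.87 per kilometre.
Over the interval, μ = 1.87 × 5 = 9.35 (a 5-km stretch = 5 kilometres).
P(N = 13) = e^(−9.35) · 9.35^13/13! ≈ 0.0583.

0.0583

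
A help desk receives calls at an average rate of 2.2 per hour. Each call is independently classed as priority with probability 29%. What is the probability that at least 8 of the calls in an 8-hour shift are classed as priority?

0.1445

Thinning: the calls that are classed as priority themselves form a Poisson process with rate 0.29 × 2.2 = 0.638 per hour.
Over the interval, μ = 0.638 × 8 = 5.104 (an 8-hour shift = 8 hours).
P(N ≥ 8) = 1 − P(N ≤ 7) ≈ 0.1445.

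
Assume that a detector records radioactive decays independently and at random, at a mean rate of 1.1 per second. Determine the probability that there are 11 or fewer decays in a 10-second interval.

0.5793

Over the interval, μ = 1.1 × 10 = 11 (a 10-second interval = 10 seconds).
P(N ≤ 11) = Σ_{j=0}^{11} e^(−μ) μ^j/j! ≈ 0.5793.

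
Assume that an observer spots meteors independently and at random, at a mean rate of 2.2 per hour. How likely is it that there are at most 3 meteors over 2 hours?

0.3594

Over the interval, μ = 2.2 × 2 = 4.4 (2 hours).
P(N ≤ 3) = Σ_{j=0}^{3} e^(−μ) μ^j/j! ≈ 0.3594.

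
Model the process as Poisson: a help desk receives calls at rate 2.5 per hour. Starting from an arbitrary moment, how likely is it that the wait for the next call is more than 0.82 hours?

The wait for the next event is exponential with rate λ = 2.5 per hour.
P(T > 0.82) = e^(−λt) = e^(−2.5 × 0.82) = e^(−2.05) ≈ 0.1287.

0.1287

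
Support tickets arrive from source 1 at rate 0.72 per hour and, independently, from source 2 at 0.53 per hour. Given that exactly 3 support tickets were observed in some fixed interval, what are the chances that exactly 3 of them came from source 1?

Given the total, each event is independently from source 1 with probability p = λ_1/(λ_1+λ_2) = 0.72/1.25 = 0.5760.
So K ~ Binomial(3, 0.72/1.25): P(K = 3) = C(3,3) · (0.72/1.25)^3 · (0.53/1.25)^0 ≈ 0.1911.

0.1911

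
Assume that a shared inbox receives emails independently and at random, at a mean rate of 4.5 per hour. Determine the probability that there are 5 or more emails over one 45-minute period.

Over the interval, μ = 4.5 × 0.75 = 3.375 (a 45-minute period = 0.75 hours).
P(N ≥ 5) = 1 − P(N ≤ 4) = 1 − Σ_{j=0}^{4} e^(−μ) μ^j/j! ≈ 0.2512.

0.2512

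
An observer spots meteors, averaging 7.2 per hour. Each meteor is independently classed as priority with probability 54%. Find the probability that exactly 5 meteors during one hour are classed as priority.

0.1517

Thinning: the meteors that are classed as priority themselves form a Poisson process with rate 0.54 × 7.2 = 3.888 per hour.
So μ = 3.888.
P(N = 5) = e^(−3.888) · 3.888^5/5! ≈ 0.1517.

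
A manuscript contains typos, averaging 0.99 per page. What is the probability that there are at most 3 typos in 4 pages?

0.4413

Over the interval, μ = 0.99 × 4 = 3.96 (4 pages).
P(N ≤ 3) = Σ_{j=0}^{3} e^(−μ) μ^j/j! ≈ 0.4413.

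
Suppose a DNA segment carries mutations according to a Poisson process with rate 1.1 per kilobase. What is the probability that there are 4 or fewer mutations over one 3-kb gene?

Over the interval, μ = 1.1 × 3 = 3.3 (a 3-kb gene = 3 kilobases).
P(N ≤ 4) = Σ_{j=0}^{4} e^(−μ) μ^j/j! ≈ 0.7626.

0.7626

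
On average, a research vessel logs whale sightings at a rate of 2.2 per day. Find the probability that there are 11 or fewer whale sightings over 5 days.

Over the interval, μ = 2.2 × 5 = 11 (5 days).
P(N ≤ 11) = Σ_{j=0}^{11} e^(−μ) μ^j/j! ≈ 0.5793.

0.5793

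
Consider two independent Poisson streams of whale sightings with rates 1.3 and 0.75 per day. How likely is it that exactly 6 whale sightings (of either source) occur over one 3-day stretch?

Independent Poisson processes superpose: combined rate λ = 1.3 + 0.75 = 2.05 per day.
Over the interval, μ = 2.05 × 3 = 6.15 (a 3-day stretch = 3 days).
P(N = 6) = e^(−6.15) · 6.15^6/6! ≈ 0.1603.

0.1603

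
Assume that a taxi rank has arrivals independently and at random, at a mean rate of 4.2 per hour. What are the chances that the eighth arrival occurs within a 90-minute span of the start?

Over the interval, μ = 4.2 × 1.5 = 6.3 (a 90-minute span = 1.5 hours).
The eighth arrival falls in the interval iff at least 8 events occur there: P(S_8 ≤ t) = P(N ≥ 8) = 1 − P(N ≤ 7) ≈ 0.2983.

0.2983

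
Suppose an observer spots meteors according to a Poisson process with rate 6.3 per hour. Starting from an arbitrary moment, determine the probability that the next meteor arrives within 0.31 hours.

0.8582

Inter-arrival times are exponential with rate λ = 6.3 per hour.
P(T ≤ 0.31) = 1 − e^(−λt) = 1 − e^(−6.3 × 0.31) = 1 − e^(−1.953) ≈ 0.8582.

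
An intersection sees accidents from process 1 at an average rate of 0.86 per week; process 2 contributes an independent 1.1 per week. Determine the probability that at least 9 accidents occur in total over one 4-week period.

Independent Poisson processes superpose: combined rate λ = 0.86 + 1.1 = 1.96 per week.
Over the interval, μ = 1.96 × 4 = 7.84 (a 4-week period = 4 weeks).
P(N ≥ 9) = 1 − P(N ≤ 8) ≈ 0.3851.

0.3851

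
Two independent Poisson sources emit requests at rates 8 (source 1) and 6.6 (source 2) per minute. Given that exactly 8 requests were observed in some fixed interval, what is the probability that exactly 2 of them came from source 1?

Given the total, each event is independently from source 1 with probability p = λ_1/(λ_1+λ_2) = 8/14.6 ≈ 0.5479.
So K ~ Binomial(8, 8/14.6): P(K = 2) = C(8,2) · (8/14.6)^2 · (6.6/14.6)^6 ≈ 0.0717.

0.0717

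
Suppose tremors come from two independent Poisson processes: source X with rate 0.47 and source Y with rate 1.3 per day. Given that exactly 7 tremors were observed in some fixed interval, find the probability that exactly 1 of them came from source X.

0.2918

Given the total, each event is independently from source X with probability p = λ_X/(λ_X+λ_Y) = 0.47/1.77 ≈ 0.2655.
So K ~ Binomial(7, 0.47/1.77): P(K = 1) = C(7,1) · (0.47/1.77)^1 · (1.3/1.77)^6 ≈ 0.2918.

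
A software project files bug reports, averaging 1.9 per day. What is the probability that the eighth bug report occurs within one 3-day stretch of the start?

Over the interval, μ = 1.9 × 3 = 5.7 (a 3-day stretch = 3 days).
The eighth arrival falls in the interval iff at least 8 events occur there: P(S_8 ≤ t) = P(N ≥ 8) = 1 − P(N ≤ 7) ≈ 0.2159.

0.2159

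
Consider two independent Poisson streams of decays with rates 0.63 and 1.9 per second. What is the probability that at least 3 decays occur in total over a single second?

Independent Poisson processes superpose: combined rate λ = 0.63 + 1.9 = 2.53 per second.
So μ = 2.53.
P(N ≥ 3) = 1 − P(N ≤ 2) ≈ 0.4639.

0.4639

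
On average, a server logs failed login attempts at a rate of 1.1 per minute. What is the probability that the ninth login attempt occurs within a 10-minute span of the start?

Over the interval, μ = 1.1 × 10 = 11 (a 10-minute span = 10 minutes).
The ninth arrival falls in the interval iff at least 9 events occur there: P(S_9 ≤ t) = P(N ≥ 9) = 1 − P(N ≤ 8) ≈ 0.7680.

0.7680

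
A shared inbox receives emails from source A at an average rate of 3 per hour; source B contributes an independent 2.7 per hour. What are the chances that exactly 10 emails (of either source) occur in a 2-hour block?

Independent Poisson processes superpose: combined rate λ = 3 + 2.7 = 5.7 per hour.
Over the interval, μ = 5.7 × 2 = 11.4 (a 2-hour block = 2 hours).
P(N = 10) = e^(−11.4) · 11.4^10/10! ≈ 0.1144.

0.1144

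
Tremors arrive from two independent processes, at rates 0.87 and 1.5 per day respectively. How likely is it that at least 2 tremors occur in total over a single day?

Independent Poisson processes superpose: combined rate λ = 0.87 + 1.5 = 2.37 per day.
So μ = 2.37.
P(N ≥ 2) = 1 − P(N ≤ 1) ≈ 0.6850.

0.6850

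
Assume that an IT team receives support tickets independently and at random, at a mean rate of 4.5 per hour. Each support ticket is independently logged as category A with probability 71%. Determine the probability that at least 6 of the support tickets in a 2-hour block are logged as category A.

0.6148

Thinning: the support tickets that are logged as category A themselves form a Poisson process with rate 0.71 × 4.5 = 3.195 per hour.
Over the interval, μ = 3.195 × 2 = 6.39 (a 2-hour block = 2 hours).
P(N ≥ 6) = 1 − P(N ≤ 5) ≈ 0.6148.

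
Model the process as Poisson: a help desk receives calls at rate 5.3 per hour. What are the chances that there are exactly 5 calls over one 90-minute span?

Over the interval, μ = 5.3 × 1.5 = 7.95 (a 90-minute span = 1.5 hours).
P(N = 5) = e^(−μ) μ^5/5! = e^(−7.95) · 7.95^5/120 ≈ 0.0933.

0.0933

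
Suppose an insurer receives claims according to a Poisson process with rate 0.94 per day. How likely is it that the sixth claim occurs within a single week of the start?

Over the interval, μ = 0.94 × 7 = 6.58 (a week = 7 days).
The sixth arrival falls in the interval iff at least 6 events occur there: P(S_6 ≤ t) = P(N ≥ 6) = 1 − P(N ≤ 5) ≈ 0.6425.

0.6425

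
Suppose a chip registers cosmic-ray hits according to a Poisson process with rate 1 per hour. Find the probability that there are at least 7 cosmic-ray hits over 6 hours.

Over the interval, μ = 1 × 6 = 6 (6 hours).
P(N ≥ 7) = 1 − P(N ≤ 6) = 1 − Σ_{j=0}^{6} e^(−μ) μ^j/j! ≈ 0.3937.

0.3937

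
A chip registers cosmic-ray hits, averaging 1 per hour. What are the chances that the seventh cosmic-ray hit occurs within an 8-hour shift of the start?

0.6866

Over the interval, μ = 1 × 8 = 8 (an 8-hour shift = 8 hours).
The seventh arrival falls in the interval iff at least 7 events occur there: P(S_7 ≤ t) = P(N ≥ 7) = 1 − P(N ≤ 6) ≈ 0.6866.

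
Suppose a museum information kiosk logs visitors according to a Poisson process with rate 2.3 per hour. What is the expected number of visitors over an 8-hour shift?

E[N] = λt = 2.3 × 8 = 18.4 (an 8-hour shift = 8 hours).

18.4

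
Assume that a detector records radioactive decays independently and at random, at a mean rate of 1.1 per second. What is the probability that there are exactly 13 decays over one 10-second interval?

0.0926

Over the interval, μ = 1.1 × 10 = 11 (a 10-second interval = 10 seconds).
P(N = 13) = e^(−μ) μ^13/13! = e^(−11) · 11^13/6227020800 ≈ 0.0926.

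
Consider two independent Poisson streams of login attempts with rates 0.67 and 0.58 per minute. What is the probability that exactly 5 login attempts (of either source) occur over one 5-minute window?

0.1534

Independent Poisson processes superpose: combined rate λ = 0.67 + 0.58 = 1.25 per minute.
Over the interval, μ = 1.25 × 5 = 6.25 (a 5-minute window = 5 minutes).
P(N = 5) = e^(−6.25) · 6.25^5/5! ≈ 0.1534.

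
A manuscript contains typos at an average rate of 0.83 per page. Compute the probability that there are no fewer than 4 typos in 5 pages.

0.5953

Over the interval, μ = 0.83 × 5 = 4.15 (5 pages).
P(N ≥ 4) = 1 − P(N ≤ 3) = 1 − Σ_{j=0}^{3} e^(−μ) μ^j/j! ≈ 0.5953.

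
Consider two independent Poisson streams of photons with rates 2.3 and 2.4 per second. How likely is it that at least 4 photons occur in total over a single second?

Independent Poisson processes superpose: combined rate λ = 2.3 + 2.4 = 4.7 per second.
So μ = 4.7.
P(N ≥ 4) = 1 − P(N ≤ 3) ≈ 0.6903.

0.6903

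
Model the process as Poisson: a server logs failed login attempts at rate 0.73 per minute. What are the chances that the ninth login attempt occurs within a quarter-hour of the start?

Over the interval, μ = 0.73 × 15 = 10.95 (a quarter-hour = 15 minutes).
The ninth arrival falls in the interval iff at least 9 events occur there: P(S_9 ≤ t) = P(N ≥ 9) = 1 − P(N ≤ 8) ≈ 0.7635.

0.7635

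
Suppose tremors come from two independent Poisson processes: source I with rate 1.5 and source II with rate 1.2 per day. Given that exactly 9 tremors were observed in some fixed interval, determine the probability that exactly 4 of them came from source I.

Given the total, each event is independently from source I with probability p = λ_I/(λ_I+λ_II) = 1.5/2.7 ≈ 0.5556.
So K ~ Binomial(9, 1.5/2.7): P(K = 4) = C(9,4) · (1.5/2.7)^4 · (1.2/2.7)^5 ≈ 0.2081.

0.2081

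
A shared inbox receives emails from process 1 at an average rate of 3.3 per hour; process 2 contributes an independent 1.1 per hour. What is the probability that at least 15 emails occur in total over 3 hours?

Independent Poisson processes superpose: combined rate λ = 3.3 + 1.1 = 4.4 per hour.
Over the interval, μ = 4.4 × 3 = 13.2 (3 hours).
P(N ≥ 15) = 1 − P(N ≤ 14) ≈ 0.3454.

0.3454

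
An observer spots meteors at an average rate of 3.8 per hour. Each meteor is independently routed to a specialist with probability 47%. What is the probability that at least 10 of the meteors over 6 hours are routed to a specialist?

Thinning: the meteors that are routed to a specialist themselves form a Poisson process with rate 0.47 × 3.8 = 1.786 per hour.
Over the interval, μ = 1.786 × 6 = 10.716 (6 hours).
P(N ≥ 10) = 1 − P(N ≤ 9) ≈ 0.6279.

0.6279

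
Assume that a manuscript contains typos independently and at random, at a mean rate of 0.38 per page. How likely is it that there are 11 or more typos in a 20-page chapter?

0.1465

Over the interval, μ = 0.38 × 20 = 7.6 (a 20-page chapter = 20 pages).
P(N ≥ 11) = 1 − P(N ≤ 10) = 1 − Σ_{j=0}^{10} e^(−μ) μ^j/j! ≈ 0.1465.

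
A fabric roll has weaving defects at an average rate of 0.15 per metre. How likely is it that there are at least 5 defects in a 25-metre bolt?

0.3225

Over the interval, μ = 0.15 × 25 = 3.75 (a 25-metre bolt = 25 metres).
P(N ≥ 5) = 1 − P(N ≤ 4) = 1 − Σ_{j=0}^{4} e^(−μ) μ^j/j! ≈ 0.3225.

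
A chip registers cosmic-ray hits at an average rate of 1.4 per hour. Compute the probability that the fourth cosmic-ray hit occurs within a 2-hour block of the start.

0.3081

Over the interval, μ = 1.4 × 2 = 2.8 (a 2-hour block = 2 hours).
The fourth arrival falls in the interval iff at least 4 events occur there: P(S_4 ≤ t) = P(N ≥ 4) = 1 − P(N ≤ 3) ≈ 0.3081.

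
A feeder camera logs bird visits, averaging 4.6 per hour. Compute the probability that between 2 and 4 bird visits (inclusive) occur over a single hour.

With mean μ = 4.6 per hour,
P(2 ≤ N ≤ 4) = Σ_{j=2}^{4} e^(−4.6) · 4.6^j/j! ≈ 0.4569.

0.4569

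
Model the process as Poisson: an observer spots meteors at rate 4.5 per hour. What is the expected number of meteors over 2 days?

216

E[N] = λt = 4.5 × 48 = 216 (2 days = 48 hours).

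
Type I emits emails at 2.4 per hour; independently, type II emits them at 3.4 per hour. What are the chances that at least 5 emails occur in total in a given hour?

Independent Poisson processes superpose: combined rate λ = 2.4 + 3.4 = 5.8 per hour.
So μ = 5.8.
P(N ≥ 5) = 1 − P(N ≤ 4) ≈ 0.6873.

0.6873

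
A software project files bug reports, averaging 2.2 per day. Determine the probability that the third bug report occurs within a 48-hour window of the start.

0.8149

Over the interval, μ = 2.2 × 2 = 4.4 (a 48-hour window = 2 days).
The third arrival falls in the interval iff at least 3 events occur there: P(S_3 ≤ t) = P(N ≥ 3) = 1 − P(N ≤ 2) ≈ 0.8149.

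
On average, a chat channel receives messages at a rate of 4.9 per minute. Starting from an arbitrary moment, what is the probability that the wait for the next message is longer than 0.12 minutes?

0.5554

The wait for the next event is exponential with rate λ = 4.9 per minute.
P(T > 0.12) = e^(−λt) = e^(−4.9 × 0.12) = e^(−0.588) ≈ 0.5554.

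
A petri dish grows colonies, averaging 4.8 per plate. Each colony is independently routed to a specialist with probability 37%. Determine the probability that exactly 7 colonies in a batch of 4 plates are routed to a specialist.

Thinning: the colonies that are routed to a specialist themselves form a Poisson process with rate 0.37 × 4.8 = 1.776 per plate.
Over the interval, μ = 1.776 × 4 = 7.104 (a batch of 4 plates = 4 plates).
P(N = 7) = e^(−7.104) · 7.104^7/7! ≈ 0.1489.

0.1489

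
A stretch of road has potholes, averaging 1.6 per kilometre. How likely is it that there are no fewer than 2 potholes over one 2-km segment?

0.8288

Over the interval, μ = 1.6 × 2 = 3.2 (a 2-km segment = 2 kilometres).
P(N ≥ 2) = 1 − P(N ≤ 1) = 1 − Σ_{j=0}^{1} e^(−μ) μ^j/j! ≈ 0.8288.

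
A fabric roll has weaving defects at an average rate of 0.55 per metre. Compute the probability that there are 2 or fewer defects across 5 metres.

0.4815

Over the interval, μ = 0.55 × 5 = 2.75 (5 metres).
P(N ≤ 2) = Σ_{j=0}^{2} e^(−μ) μ^j/j! ≈ 0.4815.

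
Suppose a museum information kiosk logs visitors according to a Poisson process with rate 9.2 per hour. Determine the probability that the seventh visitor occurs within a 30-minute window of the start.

Over the interval, μ = 9.2 × 0.5 = 4.6 (a 30-minute window = 0.5 hours).
The seventh arrival falls in the interval iff at least 7 events occur there: P(S_7 ≤ t) = P(N ≥ 7) = 1 − P(N ≤ 6) ≈ 0.1820.

0.1820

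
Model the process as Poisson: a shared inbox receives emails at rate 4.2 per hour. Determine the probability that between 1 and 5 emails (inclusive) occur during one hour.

With mean μ = 4.2 per hour,
P(1 ≤ N ≤ 5) = Σ_{j=1}^{5} e^(−4.2) · 4.2^j/j! ≈ 0.7381.

0.7381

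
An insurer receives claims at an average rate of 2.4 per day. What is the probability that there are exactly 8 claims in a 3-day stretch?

Over the interval, μ = 2.4 × 3 = 7.2 (a 3-day stretch = 3 days).
P(N = 8) = e^(−μ) μ^8/8! = e^(−7.2) · 7.2^8/40320 ≈ 0.1337.

0.1337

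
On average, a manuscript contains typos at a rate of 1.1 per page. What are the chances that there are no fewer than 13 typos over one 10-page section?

Over the interval, μ = 1.1 × 10 = 11 (a 10-page section = 10 pages).
P(N ≥ 13) = 1 − P(N ≤ 12) = 1 − Σ_{j=0}^{12} e^(−μ) μ^j/j! ≈ 0.3113.

0.3113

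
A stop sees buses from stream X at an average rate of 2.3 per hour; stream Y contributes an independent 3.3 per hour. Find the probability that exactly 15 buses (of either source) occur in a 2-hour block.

0.0572

Independent Poisson processes superpose: combined rate λ = 2.3 + 3.3 = 5.6 per hour.
Over the interval, μ = 5.6 × 2 = 11.2 (a 2-hour block = 2 hours).
P(N = 15) = e^(−11.2) · 11.2^15/15! ≈ 0.0572.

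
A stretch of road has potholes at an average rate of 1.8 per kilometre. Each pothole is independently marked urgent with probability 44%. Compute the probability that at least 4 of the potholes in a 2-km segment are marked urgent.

0.0766

Thinning: the potholes that are marked urgent themselves form a Poisson process with rate 0.44 × 1.8 = 0.792 per kilometre.
Over the interval, μ = 0.792 × 2 = 1.584 (a 2-km segment = 2 kilometres).
P(N ≥ 4) = 1 − P(N ≤ 3) ≈ 0.0766.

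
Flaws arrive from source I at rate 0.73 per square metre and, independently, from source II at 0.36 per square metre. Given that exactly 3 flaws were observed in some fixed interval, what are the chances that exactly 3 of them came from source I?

0.3004

Given the total, each event is independently from source I with probability p = λ_I/(λ_I+λ_II) = 0.73/1.09 ≈ 0.6697.
So K ~ Binomial(3, 0.73/1.09): P(K = 3) = C(3,3) · (0.73/1.09)^3 · (0.36/1.09)^0 ≈ 0.3004.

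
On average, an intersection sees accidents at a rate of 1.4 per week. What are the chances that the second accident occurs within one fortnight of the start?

0.7689

Over the interval, μ = 1.4 × 2 = 2.8 (a fortnight = 2 weeks).
The second arrival falls in the interval iff at least 2 events occur there: P(S_2 ≤ t) = P(N ≥ 2) = 1 − P(N ≤ 1) ≈ 0.7689.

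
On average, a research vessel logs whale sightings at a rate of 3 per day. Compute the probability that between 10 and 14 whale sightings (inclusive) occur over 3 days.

0.3711

Over the interval, μ = 3 × 3 = 9 (3 days).
P(10 ≤ N ≤ 14) = Σ_{j=10}^{14} e^(−9) · 9^j/j! ≈ 0.3711.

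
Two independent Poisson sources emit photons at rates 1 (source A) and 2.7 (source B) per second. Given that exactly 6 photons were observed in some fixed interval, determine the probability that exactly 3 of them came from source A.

0.1534

Given the total, each event is independently from source A with probability p = λ_A/(λ_A+λ_B) = 1/3.7 ≈ 0.2703.
So K ~ Binomial(6, 1/3.7): P(K = 3) = C(6,3) · (1/3.7)^3 · (2.7/3.7)^3 ≈ 0.1534.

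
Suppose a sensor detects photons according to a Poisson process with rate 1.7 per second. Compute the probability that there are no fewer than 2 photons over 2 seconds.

0.8532

Over the interval, μ = 1.7 × 2 = 3.4 (2 seconds).
P(N ≥ 2) = 1 − P(N ≤ 1) = 1 − Σ_{j=0}^{1} e^(−μ) μ^j/j! ≈ 0.8532.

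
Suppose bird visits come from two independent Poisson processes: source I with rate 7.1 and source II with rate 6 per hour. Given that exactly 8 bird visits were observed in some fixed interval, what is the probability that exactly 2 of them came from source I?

0.0759

Given the total, each event is independently from source I with probability p = λ_I/(λ_I+λ_II) = 7.1/13.1 ≈ 0.5420.
So K ~ Binomial(8, 7.1/13.1): P(K = 2) = C(8,2) · (7.1/13.1)^2 · (6/13.1)^6 ≈ 0.0759.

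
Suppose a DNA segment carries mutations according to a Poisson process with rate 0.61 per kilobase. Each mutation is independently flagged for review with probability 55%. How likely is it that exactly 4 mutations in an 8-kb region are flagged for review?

0.1477

Thinning: the mutations that are flagged for review themselves form a Poisson process with rate 0.55 × 0.61 = 0.3355 per kilobase.
Over the interval, μ = 0.3355 × 8 = 2.684 (an 8-kb region = 8 kilobases).
P(N = 4) = e^(−2.684) · 2.684^4/4! ≈ 0.1477.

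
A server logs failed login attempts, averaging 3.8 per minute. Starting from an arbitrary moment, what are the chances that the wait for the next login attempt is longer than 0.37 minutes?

The wait for the next event is exponential with rate λ = 3.8 per minute.
P(T > 0.37) = e^(−λt) = e^(−3.8 × 0.37) = e^(−1.406) ≈ 0.2451.

0.2451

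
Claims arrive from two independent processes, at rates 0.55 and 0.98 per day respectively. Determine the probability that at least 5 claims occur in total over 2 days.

0.1949

Independent Poisson processes superpose: combined rate λ = 0.55 + 0.98 = 1.53 per day.
Over the interval, μ = 1.53 × 2 = 3.06 (2 days).
P(N ≥ 5) = 1 − P(N ≤ 4) ≈ 0.1949.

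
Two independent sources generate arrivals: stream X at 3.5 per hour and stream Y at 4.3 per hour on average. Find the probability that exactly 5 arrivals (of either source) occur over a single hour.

Independent Poisson processes superpose: combined rate λ = 3.5 + 4.3 = 7.8 per hour.
So μ = 7.8.
P(N = 5) = e^(−7.8) · 7.8^5/5! ≈ 0.0986.

0.0986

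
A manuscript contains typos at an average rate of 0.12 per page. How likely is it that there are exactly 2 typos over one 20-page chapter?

0.2613

Over the interval, μ = 0.12 × 20 = 2.4 (a 20-page chapter = 20 pages).
P(N = 2) = e^(−μ) μ^2/2! = e^(−2.4) · 2.4^2/2 ≈ 0.2613.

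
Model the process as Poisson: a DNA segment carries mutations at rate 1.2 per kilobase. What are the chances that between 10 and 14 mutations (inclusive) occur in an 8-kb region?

0.4269

Over the interval, μ = 1.2 × 8 = 9.6 (an 8-kb region = 8 kilobases).
P(10 ≤ N ≤ 14) = Σ_{j=10}^{14} e^(−9.6) · 9.6^j/j! ≈ 0.4269.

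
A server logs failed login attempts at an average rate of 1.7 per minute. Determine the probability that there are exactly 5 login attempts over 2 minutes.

0.1264

Over the interval, μ = 1.7 × 2 = 3.4 (2 minutes).
P(N = 5) = e^(−μ) μ^5/5! = e^(−3.4) · 3.4^5/120 ≈ 0.1264.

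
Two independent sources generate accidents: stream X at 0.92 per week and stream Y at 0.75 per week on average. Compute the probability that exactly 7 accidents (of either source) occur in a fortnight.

Independent Poisson processes superpose: combined rate λ = 0.92 + 0.75 = 1.67 per week.
Over the interval, μ = 1.67 × 2 = 3.34 (a fortnight = 2 weeks).
P(N = 7) = e^(−3.34) · 3.34^7/7! ≈ 0.0326.

0.0326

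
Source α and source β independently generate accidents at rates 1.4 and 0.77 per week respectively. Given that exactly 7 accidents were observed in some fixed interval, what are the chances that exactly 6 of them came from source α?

0.1791

Given the total, each event is independently from source α with probability p = λ_α/(λ_α+λ_β) = 1.4/2.17 ≈ 0.6452.
So K ~ Binomial(7, 1.4/2.17): P(K = 6) = C(7,6) · (1.4/2.17)^6 · (0.77/2.17)^1 ≈ 0.1791.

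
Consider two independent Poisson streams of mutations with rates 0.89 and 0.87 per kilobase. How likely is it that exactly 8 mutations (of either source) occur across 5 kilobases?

0.1344

Independent Poisson processes superpose: combined rate λ = 0.89 + 0.87 = 1.76 per kilobase.
Over the interval, μ = 1.76 × 5 = 8.8 (5 kilobases).
P(N = 8) = e^(−8.8) · 8.8^8/8! ≈ 0.1344.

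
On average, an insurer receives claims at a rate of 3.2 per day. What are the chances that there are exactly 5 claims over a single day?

With mean μ = 3.2 per day,
P(N = 5) = e^(−μ) μ^5/5! = e^(−3.2) · 3.2^5/120 ≈ 0.1140.

0.1140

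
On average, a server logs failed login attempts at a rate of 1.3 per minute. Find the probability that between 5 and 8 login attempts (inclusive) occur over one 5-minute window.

Over the interval, μ = 1.3 × 5 = 6.5 (a 5-minute window = 5 minutes).
P(5 ≤ N ≤ 8) = Σ_{j=5}^{8} e^(−6.5) · 6.5^j/j! ≈ 0.5679.

0.5679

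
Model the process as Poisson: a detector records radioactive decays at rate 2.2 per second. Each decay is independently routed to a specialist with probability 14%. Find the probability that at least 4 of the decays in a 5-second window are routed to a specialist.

0.0708

Thinning: the decays that are routed to a specialist themselves form a Poisson process with rate 0.14 × 2.2 = 0.308 per second.
Over the interval, μ = 0.308 × 5 = 1.54 (a 5-second window = 5 seconds).
P(N ≥ 4) = 1 − P(N ≤ 3) ≈ 0.0708.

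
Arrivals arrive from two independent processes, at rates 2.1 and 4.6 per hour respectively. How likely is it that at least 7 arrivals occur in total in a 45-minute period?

Independent Poisson processes superpose: combined rate λ = 2.1 + 4.6 = 6.7 per hour.
Over the interval, μ = 6.7 × 0.75 = 5.025 (a 45-minute period = 0.75 hours).
P(N ≥ 7) = 1 − P(N ≤ 6) ≈ 0.2415.

0.2415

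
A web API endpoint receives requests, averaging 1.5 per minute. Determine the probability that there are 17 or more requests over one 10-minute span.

Over the interval, μ = 1.5 × 10 = 15 (a 10-minute span = 10 minutes).
P(N ≥ 17) = 1 − P(N ≤ 16) = 1 − Σ_{j=0}^{16} e^(−μ) μ^j/j! ≈ 0.3359.

0.3359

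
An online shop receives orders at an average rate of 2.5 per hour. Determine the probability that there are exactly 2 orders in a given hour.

With mean μ = 2.5 per hour,
P(N = 2) = e^(−μ) μ^2/2! = e^(−2.5) · 2.5^2/2 ≈ 0.2565.

0.2565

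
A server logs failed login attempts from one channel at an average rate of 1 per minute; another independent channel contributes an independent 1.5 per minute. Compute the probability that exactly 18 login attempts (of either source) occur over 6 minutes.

0.0706

Independent Poisson processes superpose: combined rate λ = 1 + 1.5 = 2.5 per minute.
Over the interval, μ = 2.5 × 6 = 15 (6 minutes).
P(N = 18) = e^(−15) · 15^18/18! ≈ 0.0706.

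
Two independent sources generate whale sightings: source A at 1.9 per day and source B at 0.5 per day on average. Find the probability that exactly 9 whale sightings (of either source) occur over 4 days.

Independent Poisson processes superpose: combined rate λ = 1.9 + 0.5 = 2.4 per day.
Over the interval, μ = 2.4 × 4 = 9.6 (4 days).
P(N = 9) = e^(−9.6) · 9.6^9/9! ≈ 0.1293.

0.1293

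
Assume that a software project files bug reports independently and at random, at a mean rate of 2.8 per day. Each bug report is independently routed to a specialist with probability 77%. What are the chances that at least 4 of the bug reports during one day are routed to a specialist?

0.1721

Thinning: the bug reports that are routed to a specialist themselves form a Poisson process with rate 0.77 × 2.8 = 2.156 per day.
So μ = 2.156.
P(N ≥ 4) = 1 − P(N ≤ 3) ≈ 0.1721.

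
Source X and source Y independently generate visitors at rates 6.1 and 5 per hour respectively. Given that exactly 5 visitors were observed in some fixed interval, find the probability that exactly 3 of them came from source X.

0.3368

Given the total, each event is independently from source X with probability p = λ_X/(λ_X+λ_Y) = 6.1/11.1 ≈ 0.5495.
So K ~ Binomial(5, 6.1/11.1): P(K = 3) = C(5,3) · (6.1/11.1)^3 · (5/11.1)^2 ≈ 0.3368.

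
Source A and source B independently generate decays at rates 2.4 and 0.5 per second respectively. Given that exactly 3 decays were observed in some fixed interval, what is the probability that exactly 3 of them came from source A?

0.5668

Given the total, each event is independently from source A with probability p = λ_A/(λ_A+λ_B) = 2.4/2.9 ≈ 0.8276.
So K ~ Binomial(3, 2.4/2.9): P(K = 3) = C(3,3) · (2.4/2.9)^3 · (0.5/2.9)^0 ≈ 0.5668.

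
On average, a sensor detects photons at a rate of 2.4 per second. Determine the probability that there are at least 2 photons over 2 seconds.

Over the interval, μ = 2.4 × 2 = 4.8 (2 seconds).
P(N ≥ 2) = 1 − P(N ≤ 1) = 1 − Σ_{j=0}^{1} e^(−μ) μ^j/j! ≈ 0.9523.

0.9523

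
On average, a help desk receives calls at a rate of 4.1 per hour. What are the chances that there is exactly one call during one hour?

With mean μ = 4.1 per hour,
P(N = 1) = e^(−μ) μ^1/1! = e^(−4.1) · 4.1^1/1 ≈ 0.0679.

0.0679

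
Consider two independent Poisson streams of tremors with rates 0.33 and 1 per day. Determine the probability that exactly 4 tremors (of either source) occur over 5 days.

Independent Poisson processes superpose: combined rate λ = 0.33 + 1 = 1.33 per day.
Over the interval, μ = 1.33 × 5 = 6.65 (5 days).
P(N = 4) = e^(−6.65) · 6.65^4/4! ≈ 0.1054.

0.1054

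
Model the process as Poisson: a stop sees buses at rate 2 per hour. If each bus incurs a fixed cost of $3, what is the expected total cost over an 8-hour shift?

E[N] = 2 × 8 = 16 (an 8-hour shift = 8 hours); E[cost] = 16 × $3 = $48.

$48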